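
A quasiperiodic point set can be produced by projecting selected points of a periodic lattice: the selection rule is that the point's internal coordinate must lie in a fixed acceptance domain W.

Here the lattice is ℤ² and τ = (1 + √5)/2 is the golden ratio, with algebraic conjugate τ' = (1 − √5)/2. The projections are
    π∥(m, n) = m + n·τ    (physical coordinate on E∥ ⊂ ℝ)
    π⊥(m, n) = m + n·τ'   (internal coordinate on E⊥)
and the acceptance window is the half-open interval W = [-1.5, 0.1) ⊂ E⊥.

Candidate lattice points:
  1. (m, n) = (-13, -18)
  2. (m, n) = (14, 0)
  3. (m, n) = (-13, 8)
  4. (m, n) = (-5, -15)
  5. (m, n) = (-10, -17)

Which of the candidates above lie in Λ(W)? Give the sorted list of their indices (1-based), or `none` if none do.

none

Compute τ' = (1−√5)/2 = -0.618034, so π⊥(m,n) = m -0.618034·n.
#1 (-13,-18): internal coord -13 + (-18)·τ' = -1.875388; -1.875388 ∉ [-1.5, 0.1) → out
#2 (14,0): internal coord 14 + (0)·τ' = +14.000000; +14.000000 ∉ [-1.5, 0.1) → out
#3 (-13,8): internal coord -13 + (8)·τ' = -17.944272; -17.944272 ∉ [-1.5, 0.1) → out
#4 (-5,-15): internal coord -5 + (-15)·τ' = +4.270510; +4.270510 ∉ [-1.5, 0.1) → out
#5 (-10,-17): internal coord -10 + (-17)·τ' = +0.506578; +0.506578 ∉ [-1.5, 0.1) → out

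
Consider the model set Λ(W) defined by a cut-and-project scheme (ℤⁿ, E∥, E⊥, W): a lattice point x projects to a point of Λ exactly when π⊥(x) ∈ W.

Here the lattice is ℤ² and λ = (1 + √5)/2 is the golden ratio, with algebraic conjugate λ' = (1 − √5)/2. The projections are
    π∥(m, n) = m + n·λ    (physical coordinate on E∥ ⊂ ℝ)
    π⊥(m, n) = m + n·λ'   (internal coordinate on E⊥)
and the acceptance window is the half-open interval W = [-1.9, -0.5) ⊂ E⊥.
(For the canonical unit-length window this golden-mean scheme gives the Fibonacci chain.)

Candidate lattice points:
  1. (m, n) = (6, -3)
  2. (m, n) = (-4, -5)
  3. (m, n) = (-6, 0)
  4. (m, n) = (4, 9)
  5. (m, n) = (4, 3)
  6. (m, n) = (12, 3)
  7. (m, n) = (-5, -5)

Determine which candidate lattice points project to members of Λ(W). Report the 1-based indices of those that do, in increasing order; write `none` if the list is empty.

2, 4

Numerically λ ≈ 1.618034 and λ' = −1/λ ≈ -0.618034.
candidate 1: (m,n)=(6,-3) → π∥ = 6-3·λ ≈ 1.145898, π⊥ = 6-3·λ' ≈ 7.854102 ∉ [-1.9, -0.5) ⇒ out
candidate 2: (m,n)=(-4,-5) → π∥ = -4-5·λ ≈ -12.090170, π⊥ = -4-5·λ' ≈ -0.909830 ∈ [-1.9, -0.5) ⇒ IN Λ
candidate 3: (m,n)=(-6,0) → π∥ = -6+0·λ ≈ -6.000000, π⊥ = -6+0·λ' ≈ -6.000000 ∉ [-1.9, -0.5) ⇒ out
candidate 4: (m,n)=(4,9) → π∥ = 4+9·λ ≈ 18.562306, π⊥ = 4+9·λ' ≈ -1.562306 ∈ [-1.9, -0.5) ⇒ IN Λ
candidate 5: (m,n)=(4,3) → π∥ = 4+3·λ ≈ 8.854102, π⊥ = 4+3·λ' ≈ 2.145898 ∉ [-1.9, -0.5) ⇒ out
candidate 6: (m,n)=(12,3) → π∥ = 12+3·λ ≈ 16.854102, π⊥ = 12+3·λ' ≈ 10.145898 ∉ [-1.9, -0.5) ⇒ out
candidate 7: (m,n)=(-5,-5) → π∥ = -5-5·λ ≈ -13.090170, π⊥ = -5-5·λ' ≈ -1.909830 ∉ [-1.9, -0.5) ⇒ out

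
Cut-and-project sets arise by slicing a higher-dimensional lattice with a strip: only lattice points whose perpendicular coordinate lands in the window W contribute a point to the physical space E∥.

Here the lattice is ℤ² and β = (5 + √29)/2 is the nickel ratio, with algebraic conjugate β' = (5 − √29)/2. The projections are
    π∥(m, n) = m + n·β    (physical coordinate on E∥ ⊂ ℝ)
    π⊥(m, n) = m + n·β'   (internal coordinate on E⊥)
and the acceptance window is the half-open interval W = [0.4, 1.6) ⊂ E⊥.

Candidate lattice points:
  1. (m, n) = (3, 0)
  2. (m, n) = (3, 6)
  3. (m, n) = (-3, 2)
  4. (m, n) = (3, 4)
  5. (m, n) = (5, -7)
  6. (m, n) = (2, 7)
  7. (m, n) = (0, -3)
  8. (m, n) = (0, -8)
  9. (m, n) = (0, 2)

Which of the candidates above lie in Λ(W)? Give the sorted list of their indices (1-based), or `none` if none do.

6, 7, 8

Compute β' = (5−√29)/2 = -0.192582, so π⊥(m,n) = m -0.192582·n.
candidate 1: (m,n)=(3,0) → π∥ = 3+0·β ≈ 3.000000, π⊥ = 3+0·β' ≈ 3.000000 ∉ [0.4, 1.6) ⇒ out
candidate 2: (m,n)=(3,6) → π∥ = 3+6·β ≈ 34.155494, π⊥ = 3+6·β' ≈ 1.844506 ∉ [0.4, 1.6) ⇒ out
candidate 3: (m,n)=(-3,2) → π∥ = -3+2·β ≈ 7.385165, π⊥ = -3+2·β' ≈ -3.385165 ∉ [0.4, 1.6) ⇒ out
candidate 4: (m,n)=(3,4) → π∥ = 3+4·β ≈ 23.770330, π⊥ = 3+4·β' ≈ 2.229670 ∉ [0.4, 1.6) ⇒ out
candidate 5: (m,n)=(5,-7) → π∥ = 5-7·β ≈ -31.348077, π⊥ = 5-7·β' ≈ 6.348077 ∉ [0.4, 1.6) ⇒ out
candidate 6: (m,n)=(2,7) → π∥ = 2+7·β ≈ 38.348077, π⊥ = 2+7·β' ≈ 0.651923 ∈ [0.4, 1.6) ⇒ IN Λ
candidate 7: (m,n)=(0,-3) → π∥ = 0-3·β ≈ -15.577747, π⊥ = 0-3·β' ≈ 0.577747 ∈ [0.4, 1.6) ⇒ IN Λ
candidate 8: (m,n)=(0,-8) → π∥ = 0-8·β ≈ -41.540659, π⊥ = 0-8·β' ≈ 1.540659 ∈ [0.4, 1.6) ⇒ IN Λ
candidate 9: (m,n)=(0,2) → π∥ = 0+2·β ≈ 10.385165, π⊥ = 0+2·β' ≈ -0.385165 ∉ [0.4, 1.6) ⇒ out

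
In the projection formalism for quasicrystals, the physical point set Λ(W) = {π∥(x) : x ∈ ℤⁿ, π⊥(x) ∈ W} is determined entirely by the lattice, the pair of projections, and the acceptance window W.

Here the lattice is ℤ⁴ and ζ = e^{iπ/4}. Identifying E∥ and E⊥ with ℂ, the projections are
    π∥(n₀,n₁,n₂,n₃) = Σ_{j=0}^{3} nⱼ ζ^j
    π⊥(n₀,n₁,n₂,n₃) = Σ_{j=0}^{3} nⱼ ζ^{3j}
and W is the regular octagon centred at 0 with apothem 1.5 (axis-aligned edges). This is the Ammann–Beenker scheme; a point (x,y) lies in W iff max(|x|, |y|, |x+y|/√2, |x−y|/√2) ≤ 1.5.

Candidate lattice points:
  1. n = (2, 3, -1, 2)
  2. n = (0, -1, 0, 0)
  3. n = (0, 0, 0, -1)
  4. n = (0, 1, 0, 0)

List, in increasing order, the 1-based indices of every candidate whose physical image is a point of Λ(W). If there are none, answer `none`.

2, 3, 4

With ζ = e^{iπ/4} the internal vectors are ζ^0,ζ^3,ζ^6,ζ^9.
candidate 1: n = (2, 3, -1, 2) → π⊥ ≈ (+1.29289, +4.53553); max(|x|,|y|,|x±y|/√2) = 4.53553 > 1.5 ⇒ ∉ W
candidate 2: n = (0, -1, 0, 0) → π⊥ ≈ (+0.70711, -0.70711); max(|x|,|y|,|x±y|/√2) = 1.00000 ≤ 1.5 ⇒ ∈ W
candidate 3: n = (0, 0, 0, -1) → π⊥ ≈ (-0.70711, -0.70711); max(|x|,|y|,|x±y|/√2) = 1.00000 ≤ 1.5 ⇒ ∈ W
candidate 4: n = (0, 1, 0, 0) → π⊥ ≈ (-0.70711, +0.70711); max(|x|,|y|,|x±y|/√2) = 1.00000 ≤ 1.5 ⇒ ∈ W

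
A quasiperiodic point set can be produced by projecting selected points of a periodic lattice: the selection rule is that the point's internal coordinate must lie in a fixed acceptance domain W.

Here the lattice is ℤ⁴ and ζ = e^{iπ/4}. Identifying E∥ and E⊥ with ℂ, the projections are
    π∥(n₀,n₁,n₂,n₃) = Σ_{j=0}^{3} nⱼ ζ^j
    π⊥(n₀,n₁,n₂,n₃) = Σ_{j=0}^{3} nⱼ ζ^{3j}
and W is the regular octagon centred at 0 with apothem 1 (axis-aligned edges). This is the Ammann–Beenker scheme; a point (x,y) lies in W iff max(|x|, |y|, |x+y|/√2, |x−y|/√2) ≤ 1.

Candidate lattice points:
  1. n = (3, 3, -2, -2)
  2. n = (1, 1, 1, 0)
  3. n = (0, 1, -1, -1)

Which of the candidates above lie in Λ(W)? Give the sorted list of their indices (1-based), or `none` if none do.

With ζ = e^{iπ/4} the internal vectors are ζ^0,ζ^3,ζ^6,ζ^9.
#1 (3, 3, -2, -2): internal (-0.5355, 2.7071); octagon support 2.7071 vs apothem 1 → ∉ W
#2 (1, 1, 1, 0): internal (0.2929, -0.2929); octagon support 0.4142 vs apothem 1 → ∈ W
#3 (0, 1, -1, -1): internal (-1.4142, 1.0000); octagon support 1.7071 vs apothem 1 → ∉ W

2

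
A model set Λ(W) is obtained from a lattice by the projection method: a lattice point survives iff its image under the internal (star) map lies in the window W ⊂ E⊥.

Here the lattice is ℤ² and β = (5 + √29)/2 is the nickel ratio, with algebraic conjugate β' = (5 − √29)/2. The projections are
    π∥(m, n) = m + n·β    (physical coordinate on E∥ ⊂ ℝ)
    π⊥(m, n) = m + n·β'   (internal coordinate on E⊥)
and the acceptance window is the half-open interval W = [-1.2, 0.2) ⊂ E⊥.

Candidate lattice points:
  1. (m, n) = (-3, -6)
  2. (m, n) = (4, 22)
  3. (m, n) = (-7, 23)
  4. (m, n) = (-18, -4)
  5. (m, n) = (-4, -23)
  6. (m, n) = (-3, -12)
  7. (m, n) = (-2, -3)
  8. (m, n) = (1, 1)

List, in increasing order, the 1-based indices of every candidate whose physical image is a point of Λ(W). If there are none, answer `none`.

Compute β' = (5−√29)/2 = -0.1926, so π⊥(m,n) = m -0.1926·n.
#1 (-3,-6): internal coord -3 + (-6)·β' = -1.8445; -1.8445 ∉ [-1.2, 0.2) → out
#2 (4,22): internal coord 4 + (22)·β' = -0.2368; -0.2368 ∈ [-1.2, 0.2) → IN Λ
#3 (-7,23): internal coord -7 + (23)·β' = -11.4294; -11.4294 ∉ [-1.2, 0.2) → out
#4 (-18,-4): internal coord -18 + (-4)·β' = -17.2297; -17.2297 ∉ [-1.2, 0.2) → out
#5 (-4,-23): internal coord -4 + (-23)·β' = +0.4294; +0.4294 ∉ [-1.2, 0.2) → out
#6 (-3,-12): internal coord -3 + (-12)·β' = -0.6890; -0.6890 ∈ [-1.2, 0.2) → IN Λ
#7 (-2,-3): internal coord -2 + (-3)·β' = -1.4223; -1.4223 ∉ [-1.2, 0.2) → out
#8 (1,1): internal coord 1 + (1)·β' = +0.8074; +0.8074 ∉ [-1.2, 0.2) → out

2, 6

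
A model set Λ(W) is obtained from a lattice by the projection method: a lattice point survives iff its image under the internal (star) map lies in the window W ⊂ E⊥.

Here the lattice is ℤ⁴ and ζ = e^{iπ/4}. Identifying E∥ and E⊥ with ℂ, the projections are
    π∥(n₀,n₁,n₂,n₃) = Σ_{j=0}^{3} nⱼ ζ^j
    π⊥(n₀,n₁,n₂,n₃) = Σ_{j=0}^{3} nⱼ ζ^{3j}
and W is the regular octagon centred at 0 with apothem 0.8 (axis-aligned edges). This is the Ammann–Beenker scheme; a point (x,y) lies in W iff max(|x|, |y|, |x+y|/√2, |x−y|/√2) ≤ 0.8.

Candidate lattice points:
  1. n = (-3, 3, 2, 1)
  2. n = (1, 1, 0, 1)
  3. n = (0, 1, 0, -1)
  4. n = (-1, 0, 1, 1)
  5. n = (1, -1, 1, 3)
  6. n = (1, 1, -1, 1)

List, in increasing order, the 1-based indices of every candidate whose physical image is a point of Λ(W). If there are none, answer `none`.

Internal map: ζ^{3j} for j=0..3 gives (1,0), (−√2/2,√2/2), (0,−1), (√2/2,√2/2).
#1 (-3, 3, 2, 1): internal (-4.414214, 0.828427); octagon support 4.414214 vs apothem 0.8 → ∉ W
#2 (1, 1, 0, 1): internal (1.000000, 1.414214); octagon support 1.707107 vs apothem 0.8 → ∉ W
#3 (0, 1, 0, -1): internal (-1.414214, 0.000000); octagon support 1.414214 vs apothem 0.8 → ∉ W
#4 (-1, 0, 1, 1): internal (-0.292893, -0.292893); octagon support 0.414214 vs apothem 0.8 → ∈ W
#5 (1, -1, 1, 3): internal (3.828427, 0.414214); octagon support 3.828427 vs apothem 0.8 → ∉ W
#6 (1, 1, -1, 1): internal (1.000000, 2.414214); octagon support 2.414214 vs apothem 0.8 → ∉ W

4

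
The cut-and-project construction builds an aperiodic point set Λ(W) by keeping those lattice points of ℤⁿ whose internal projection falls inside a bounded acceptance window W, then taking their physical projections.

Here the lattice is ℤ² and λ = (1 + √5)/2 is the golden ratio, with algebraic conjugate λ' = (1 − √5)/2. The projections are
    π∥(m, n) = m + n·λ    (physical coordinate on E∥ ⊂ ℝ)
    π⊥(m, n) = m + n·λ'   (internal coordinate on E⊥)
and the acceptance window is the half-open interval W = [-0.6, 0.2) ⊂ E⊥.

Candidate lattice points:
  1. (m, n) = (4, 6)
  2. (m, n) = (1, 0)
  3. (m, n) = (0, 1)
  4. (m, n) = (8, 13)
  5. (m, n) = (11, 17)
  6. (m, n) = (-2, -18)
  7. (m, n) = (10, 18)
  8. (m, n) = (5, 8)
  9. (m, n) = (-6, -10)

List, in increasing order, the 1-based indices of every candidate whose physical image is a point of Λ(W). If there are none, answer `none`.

Compute λ' = (1−√5)/2 = -0.618034, so π⊥(m,n) = m -0.618034·n.
#1 (4,6): internal coord 4 + (6)·λ' = +0.291796; +0.291796 ∉ [-0.6, 0.2) → out
#2 (1,0): internal coord 1 + (0)·λ' = +1.000000; +1.000000 ∉ [-0.6, 0.2) → out
#3 (0,1): internal coord 0 + (1)·λ' = -0.618034; -0.618034 ∉ [-0.6, 0.2) → out
#4 (8,13): internal coord 8 + (13)·λ' = -0.034442; -0.034442 ∈ [-0.6, 0.2) → IN Λ
#5 (11,17): internal coord 11 + (17)·λ' = +0.493422; +0.493422 ∉ [-0.6, 0.2) → out
#6 (-2,-18): internal coord -2 + (-18)·λ' = +9.124612; +9.124612 ∉ [-0.6, 0.2) → out
#7 (10,18): internal coord 10 + (18)·λ' = -1.124612; -1.124612 ∉ [-0.6, 0.2) → out
#8 (5,8): internal coord 5 + (8)·λ' = +0.055728; +0.055728 ∈ [-0.6, 0.2) → IN Λ
#9 (-6,-10): internal coord -6 + (-10)·λ' = +0.180340; +0.180340 ∈ [-0.6, 0.2) → IN Λ

4, 8, 9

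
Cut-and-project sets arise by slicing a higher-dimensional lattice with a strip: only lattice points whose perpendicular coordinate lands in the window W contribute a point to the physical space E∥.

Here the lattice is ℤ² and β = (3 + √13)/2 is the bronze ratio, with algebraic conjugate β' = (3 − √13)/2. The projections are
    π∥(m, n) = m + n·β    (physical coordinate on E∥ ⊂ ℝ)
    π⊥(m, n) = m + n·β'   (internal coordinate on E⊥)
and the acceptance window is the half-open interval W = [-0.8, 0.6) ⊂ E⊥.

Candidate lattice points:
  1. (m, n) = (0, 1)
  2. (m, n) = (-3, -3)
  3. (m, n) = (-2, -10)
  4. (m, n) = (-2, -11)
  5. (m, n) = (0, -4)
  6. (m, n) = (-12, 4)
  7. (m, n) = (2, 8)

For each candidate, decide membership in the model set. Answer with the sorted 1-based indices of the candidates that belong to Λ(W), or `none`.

Compute β' = (3−√13)/2 = -0.302776, so π⊥(m,n) = m -0.302776·n.
#1 (0,1): internal coord 0 + (1)·β' = -0.302776; -0.302776 ∈ [-0.8, 0.6) → IN Λ
#2 (-3,-3): internal coord -3 + (-3)·β' = -2.091673; -2.091673 ∉ [-0.8, 0.6) → out
#3 (-2,-10): internal coord -2 + (-10)·β' = +1.027756; +1.027756 ∉ [-0.8, 0.6) → out
#4 (-2,-11): internal coord -2 + (-11)·β' = +1.330532; +1.330532 ∉ [-0.8, 0.6) → out
#5 (0,-4): internal coord 0 + (-4)·β' = +1.211103; +1.211103 ∉ [-0.8, 0.6) → out
#6 (-12,4): internal coord -12 + (4)·β' = -13.211103; -13.211103 ∉ [-0.8, 0.6) → out
#7 (2,8): internal coord 2 + (8)·β' = -0.422205; -0.422205 ∈ [-0.8, 0.6) → IN Λ

1, 7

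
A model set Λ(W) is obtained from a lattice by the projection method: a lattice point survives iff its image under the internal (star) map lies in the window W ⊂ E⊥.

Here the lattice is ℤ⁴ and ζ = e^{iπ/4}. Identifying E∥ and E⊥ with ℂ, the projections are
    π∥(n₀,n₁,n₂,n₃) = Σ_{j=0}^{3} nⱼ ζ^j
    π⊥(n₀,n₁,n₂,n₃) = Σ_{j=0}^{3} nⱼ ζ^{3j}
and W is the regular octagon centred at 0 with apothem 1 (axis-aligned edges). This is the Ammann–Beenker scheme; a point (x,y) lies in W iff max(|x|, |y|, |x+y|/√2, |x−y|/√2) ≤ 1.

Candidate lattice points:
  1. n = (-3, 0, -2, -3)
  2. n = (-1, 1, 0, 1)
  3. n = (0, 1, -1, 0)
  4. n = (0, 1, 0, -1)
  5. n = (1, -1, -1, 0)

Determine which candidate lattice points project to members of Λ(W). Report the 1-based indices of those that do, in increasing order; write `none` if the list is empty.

With ζ = e^{iπ/4} the internal vectors are ζ^0,ζ^3,ζ^6,ζ^9.
candidate 1: n = (-3, 0, -2, -3) → π⊥ ≈ (-5.1213, -0.1213); max(|x|,|y|,|x±y|/√2) = 5.1213 > 1 ⇒ ∉ W
candidate 2: n = (-1, 1, 0, 1) → π⊥ ≈ (-1.0000, +1.4142); max(|x|,|y|,|x±y|/√2) = 1.7071 > 1 ⇒ ∉ W
candidate 3: n = (0, 1, -1, 0) → π⊥ ≈ (-0.7071, +1.7071); max(|x|,|y|,|x±y|/√2) = 1.7071 > 1 ⇒ ∉ W
candidate 4: n = (0, 1, 0, -1) → π⊥ ≈ (-1.4142, +0.0000); max(|x|,|y|,|x±y|/√2) = 1.4142 > 1 ⇒ ∉ W
candidate 5: n = (1, -1, -1, 0) → π⊥ ≈ (+1.7071, +0.2929); max(|x|,|y|,|x±y|/√2) = 1.7071 > 1 ⇒ ∉ W

none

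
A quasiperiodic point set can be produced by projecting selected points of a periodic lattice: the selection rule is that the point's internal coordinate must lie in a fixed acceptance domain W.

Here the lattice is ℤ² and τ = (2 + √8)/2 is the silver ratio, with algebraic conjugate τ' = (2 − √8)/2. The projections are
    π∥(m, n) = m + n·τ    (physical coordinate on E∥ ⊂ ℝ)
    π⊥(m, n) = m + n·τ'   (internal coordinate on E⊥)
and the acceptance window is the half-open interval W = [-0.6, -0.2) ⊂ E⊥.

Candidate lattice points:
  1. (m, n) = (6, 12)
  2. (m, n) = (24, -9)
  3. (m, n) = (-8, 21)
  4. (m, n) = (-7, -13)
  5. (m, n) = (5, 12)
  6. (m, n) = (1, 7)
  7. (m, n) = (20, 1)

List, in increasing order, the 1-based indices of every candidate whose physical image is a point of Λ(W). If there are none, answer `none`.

Compute τ' = (2−√8)/2 = -0.41421, so π⊥(m,n) = m -0.41421·n.
#1 (6,12): internal coord 6 + (12)·τ' = +1.02944; +1.02944 ∉ [-0.6, -0.2) → out
#2 (24,-9): internal coord 24 + (-9)·τ' = +27.72792; +27.72792 ∉ [-0.6, -0.2) → out
#3 (-8,21): internal coord -8 + (21)·τ' = -16.69848; -16.69848 ∉ [-0.6, -0.2) → out
#4 (-7,-13): internal coord -7 + (-13)·τ' = -1.61522; -1.61522 ∉ [-0.6, -0.2) → out
#5 (5,12): internal coord 5 + (12)·τ' = +0.02944; +0.02944 ∉ [-0.6, -0.2) → out
#6 (1,7): internal coord 1 + (7)·τ' = -1.89949; -1.89949 ∉ [-0.6, -0.2) → out
#7 (20,1): internal coord 20 + (1)·τ' = +19.58579; +19.58579 ∉ [-0.6, -0.2) → out

none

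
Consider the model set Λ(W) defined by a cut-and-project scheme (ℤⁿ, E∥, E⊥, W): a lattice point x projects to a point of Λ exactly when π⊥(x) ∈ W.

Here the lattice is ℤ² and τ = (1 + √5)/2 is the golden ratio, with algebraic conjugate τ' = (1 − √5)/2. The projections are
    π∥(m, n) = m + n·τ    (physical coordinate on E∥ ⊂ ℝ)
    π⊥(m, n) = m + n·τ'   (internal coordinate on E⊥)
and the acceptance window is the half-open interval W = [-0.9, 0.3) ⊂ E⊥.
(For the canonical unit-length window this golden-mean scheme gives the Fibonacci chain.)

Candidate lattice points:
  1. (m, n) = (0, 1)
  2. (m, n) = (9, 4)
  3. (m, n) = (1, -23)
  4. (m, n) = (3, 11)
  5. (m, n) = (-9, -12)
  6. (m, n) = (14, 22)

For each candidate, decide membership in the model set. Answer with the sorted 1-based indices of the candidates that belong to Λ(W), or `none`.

τ' = (1−√5)/2 ≈ -0.6180.
#1 (0,1): internal coord 0 + (1)·τ' = -0.6180; -0.6180 ∈ [-0.9, 0.3) → IN Λ
#2 (9,4): internal coord 9 + (4)·τ' = +6.5279; +6.5279 ∉ [-0.9, 0.3) → out
#3 (1,-23): internal coord 1 + (-23)·τ' = +15.2148; +15.2148 ∉ [-0.9, 0.3) → out
#4 (3,11): internal coord 3 + (11)·τ' = -3.7984; -3.7984 ∉ [-0.9, 0.3) → out
#5 (-9,-12): internal coord -9 + (-12)·τ' = -1.5836; -1.5836 ∉ [-0.9, 0.3) → out
#6 (14,22): internal coord 14 + (22)·τ' = +0.4033; +0.4033 ∉ [-0.9, 0.3) → out

1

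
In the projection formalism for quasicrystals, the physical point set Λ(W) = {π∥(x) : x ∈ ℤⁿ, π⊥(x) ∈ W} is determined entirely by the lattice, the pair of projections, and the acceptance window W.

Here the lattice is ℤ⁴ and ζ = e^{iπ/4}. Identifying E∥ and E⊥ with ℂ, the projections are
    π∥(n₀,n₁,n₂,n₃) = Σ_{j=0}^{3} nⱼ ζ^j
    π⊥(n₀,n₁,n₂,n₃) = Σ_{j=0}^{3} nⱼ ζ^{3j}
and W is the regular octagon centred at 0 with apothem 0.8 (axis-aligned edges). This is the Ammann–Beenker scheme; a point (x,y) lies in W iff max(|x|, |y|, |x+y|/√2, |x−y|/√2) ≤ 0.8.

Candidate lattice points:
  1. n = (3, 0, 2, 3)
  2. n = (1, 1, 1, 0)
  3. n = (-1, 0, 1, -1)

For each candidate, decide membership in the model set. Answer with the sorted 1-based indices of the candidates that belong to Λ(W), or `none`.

2

π⊥(n) = n₀ + n₁ζ³ + n₂ζ⁶ + n₃ζ⁹ where ζ = e^{iπ/4}.
#1 (3, 0, 2, 3): internal (5.1213, 0.1213); octagon support 5.1213 vs apothem 0.8 → ∉ W
#2 (1, 1, 1, 0): internal (0.2929, -0.2929); octagon support 0.4142 vs apothem 0.8 → ∈ W
#3 (-1, 0, 1, -1): internal (-1.7071, -1.7071); octagon support 2.4142 vs apothem 0.8 → ∉ W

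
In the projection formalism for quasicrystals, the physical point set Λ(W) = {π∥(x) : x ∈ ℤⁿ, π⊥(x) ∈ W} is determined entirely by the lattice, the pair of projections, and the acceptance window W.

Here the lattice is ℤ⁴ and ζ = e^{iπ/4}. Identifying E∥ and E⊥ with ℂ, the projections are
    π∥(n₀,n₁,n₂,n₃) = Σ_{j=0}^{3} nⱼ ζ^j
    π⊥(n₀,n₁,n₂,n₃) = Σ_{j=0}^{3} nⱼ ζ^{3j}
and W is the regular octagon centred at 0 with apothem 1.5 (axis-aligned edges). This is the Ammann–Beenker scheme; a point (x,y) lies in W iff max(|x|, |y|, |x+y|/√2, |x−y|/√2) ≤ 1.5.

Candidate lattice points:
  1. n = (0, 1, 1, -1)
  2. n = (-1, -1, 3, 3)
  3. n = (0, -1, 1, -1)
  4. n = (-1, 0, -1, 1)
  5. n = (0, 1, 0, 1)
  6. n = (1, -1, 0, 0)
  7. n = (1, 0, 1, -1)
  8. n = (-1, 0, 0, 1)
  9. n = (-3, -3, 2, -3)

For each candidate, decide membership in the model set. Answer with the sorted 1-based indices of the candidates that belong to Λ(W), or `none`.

5, 8

With ζ = e^{iπ/4} the internal vectors are ζ^0,ζ^3,ζ^6,ζ^9.
#1 (0, 1, 1, -1): internal (-1.4142, -1.0000); octagon support 1.7071 vs apothem 1.5 → ∉ W
#2 (-1, -1, 3, 3): internal (1.8284, -1.5858); octagon support 2.4142 vs apothem 1.5 → ∉ W
#3 (0, -1, 1, -1): internal (0.0000, -2.4142); octagon support 2.4142 vs apothem 1.5 → ∉ W
#4 (-1, 0, -1, 1): internal (-0.2929, 1.7071); octagon support 1.7071 vs apothem 1.5 → ∉ W
#5 (0, 1, 0, 1): internal (0.0000, 1.4142); octagon support 1.4142 vs apothem 1.5 → ∈ W
#6 (1, -1, 0, 0): internal (1.7071, -0.7071); octagon support 1.7071 vs apothem 1.5 → ∉ W
#7 (1, 0, 1, -1): internal (0.2929, -1.7071); octagon support 1.7071 vs apothem 1.5 → ∉ W
#8 (-1, 0, 0, 1): internal (-0.2929, 0.7071); octagon support 0.7071 vs apothem 1.5 → ∈ W
#9 (-3, -3, 2, -3): internal (-3.0000, -6.2426); octagon support 6.5355 vs apothem 1.5 → ∉ W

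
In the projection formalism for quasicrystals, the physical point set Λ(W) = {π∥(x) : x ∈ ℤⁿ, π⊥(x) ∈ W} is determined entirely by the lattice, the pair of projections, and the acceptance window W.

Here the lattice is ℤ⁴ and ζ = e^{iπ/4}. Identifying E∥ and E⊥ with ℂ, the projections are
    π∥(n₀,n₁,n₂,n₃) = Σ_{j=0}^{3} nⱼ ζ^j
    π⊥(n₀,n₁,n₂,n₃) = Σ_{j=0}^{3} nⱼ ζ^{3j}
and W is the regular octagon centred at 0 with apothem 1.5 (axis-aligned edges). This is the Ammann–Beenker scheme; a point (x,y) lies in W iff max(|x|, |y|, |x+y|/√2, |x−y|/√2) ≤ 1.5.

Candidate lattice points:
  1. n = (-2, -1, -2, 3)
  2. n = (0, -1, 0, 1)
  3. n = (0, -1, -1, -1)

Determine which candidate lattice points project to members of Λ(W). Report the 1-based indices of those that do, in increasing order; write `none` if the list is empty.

2, 3

Internal map: ζ^{3j} for j=0..3 gives (1,0), (−√2/2,√2/2), (0,−1), (√2/2,√2/2).
candidate 1: n = (-2, -1, -2, 3) → π⊥ ≈ (+0.82843, +3.41421); max(|x|,|y|,|x±y|/√2) = 3.41421 > 1.5 ⇒ ∉ W
candidate 2: n = (0, -1, 0, 1) → π⊥ ≈ (+1.41421, +0.00000); max(|x|,|y|,|x±y|/√2) = 1.41421 ≤ 1.5 ⇒ ∈ W
candidate 3: n = (0, -1, -1, -1) → π⊥ ≈ (+0.00000, -0.41421); max(|x|,|y|,|x±y|/√2) = 0.41421 ≤ 1.5 ⇒ ∈ W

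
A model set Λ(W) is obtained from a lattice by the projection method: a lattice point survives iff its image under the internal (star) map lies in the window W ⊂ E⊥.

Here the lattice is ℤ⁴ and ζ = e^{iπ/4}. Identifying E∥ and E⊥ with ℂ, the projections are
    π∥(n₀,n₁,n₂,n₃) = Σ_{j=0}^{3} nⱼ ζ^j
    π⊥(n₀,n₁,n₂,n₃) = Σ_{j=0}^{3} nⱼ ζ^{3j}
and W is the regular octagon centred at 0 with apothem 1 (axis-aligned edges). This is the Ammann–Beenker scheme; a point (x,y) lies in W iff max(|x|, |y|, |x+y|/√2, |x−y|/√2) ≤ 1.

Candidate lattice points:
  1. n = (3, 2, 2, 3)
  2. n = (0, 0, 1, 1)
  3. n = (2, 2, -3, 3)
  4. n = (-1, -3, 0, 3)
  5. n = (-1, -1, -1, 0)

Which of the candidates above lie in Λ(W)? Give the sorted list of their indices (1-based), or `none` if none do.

2, 5

With ζ = e^{iπ/4} the internal vectors are ζ^0,ζ^3,ζ^6,ζ^9.
candidate 1: n = (3, 2, 2, 3) → π⊥ ≈ (+3.707107, +1.535534); max(|x|,|y|,|x±y|/√2) = 3.707107 > 1 ⇒ ∉ W
candidate 2: n = (0, 0, 1, 1) → π⊥ ≈ (+0.707107, -0.292893); max(|x|,|y|,|x±y|/√2) = 0.707107 ≤ 1 ⇒ ∈ W
candidate 3: n = (2, 2, -3, 3) → π⊥ ≈ (+2.707107, +6.535534); max(|x|,|y|,|x±y|/√2) = 6.535534 > 1 ⇒ ∉ W
candidate 4: n = (-1, -3, 0, 3) → π⊥ ≈ (+3.242641, +0.000000); max(|x|,|y|,|x±y|/√2) = 3.242641 > 1 ⇒ ∉ W
candidate 5: n = (-1, -1, -1, 0) → π⊥ ≈ (-0.292893, +0.292893); max(|x|,|y|,|x±y|/√2) = 0.414214 ≤ 1 ⇒ ∈ W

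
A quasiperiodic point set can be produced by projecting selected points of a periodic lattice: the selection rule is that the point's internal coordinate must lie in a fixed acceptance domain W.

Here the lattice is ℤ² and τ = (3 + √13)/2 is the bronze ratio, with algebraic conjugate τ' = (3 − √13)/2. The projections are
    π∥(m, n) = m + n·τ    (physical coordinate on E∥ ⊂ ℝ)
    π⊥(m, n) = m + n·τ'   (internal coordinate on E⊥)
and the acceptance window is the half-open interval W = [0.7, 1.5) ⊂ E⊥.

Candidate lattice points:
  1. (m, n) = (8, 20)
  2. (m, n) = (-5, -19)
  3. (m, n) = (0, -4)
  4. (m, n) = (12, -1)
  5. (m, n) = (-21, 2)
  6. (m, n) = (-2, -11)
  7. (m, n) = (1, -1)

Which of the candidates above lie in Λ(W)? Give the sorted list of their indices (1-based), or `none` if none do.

2, 3, 6, 7

Compute τ' = (3−√13)/2 = -0.30278, so π⊥(m,n) = m -0.30278·n.
candidate 1: (m,n)=(8,20) → π∥ = 8+20·τ ≈ 74.05551, π⊥ = 8+20·τ' ≈ 1.94449 ∉ [0.7, 1.5) ⇒ out
candidate 2: (m,n)=(-5,-19) → π∥ = -5-19·τ ≈ -67.75274, π⊥ = -5-19·τ' ≈ 0.75274 ∈ [0.7, 1.5) ⇒ IN Λ
candidate 3: (m,n)=(0,-4) → π∥ = 0-4·τ ≈ -13.21110, π⊥ = 0-4·τ' ≈ 1.21110 ∈ [0.7, 1.5) ⇒ IN Λ
candidate 4: (m,n)=(12,-1) → π∥ = 12-1·τ ≈ 8.69722, π⊥ = 12-1·τ' ≈ 12.30278 ∉ [0.7, 1.5) ⇒ out
candidate 5: (m,n)=(-21,2) → π∥ = -21+2·τ ≈ -14.39445, π⊥ = -21+2·τ' ≈ -21.60555 ∉ [0.7, 1.5) ⇒ out
candidate 6: (m,n)=(-2,-11) → π∥ = -2-11·τ ≈ -38.33053, π⊥ = -2-11·τ' ≈ 1.33053 ∈ [0.7, 1.5) ⇒ IN Λ
candidate 7: (m,n)=(1,-1) → π∥ = 1-1·τ ≈ -2.30278, π⊥ = 1-1·τ' ≈ 1.30278 ∈ [0.7, 1.5) ⇒ IN Λ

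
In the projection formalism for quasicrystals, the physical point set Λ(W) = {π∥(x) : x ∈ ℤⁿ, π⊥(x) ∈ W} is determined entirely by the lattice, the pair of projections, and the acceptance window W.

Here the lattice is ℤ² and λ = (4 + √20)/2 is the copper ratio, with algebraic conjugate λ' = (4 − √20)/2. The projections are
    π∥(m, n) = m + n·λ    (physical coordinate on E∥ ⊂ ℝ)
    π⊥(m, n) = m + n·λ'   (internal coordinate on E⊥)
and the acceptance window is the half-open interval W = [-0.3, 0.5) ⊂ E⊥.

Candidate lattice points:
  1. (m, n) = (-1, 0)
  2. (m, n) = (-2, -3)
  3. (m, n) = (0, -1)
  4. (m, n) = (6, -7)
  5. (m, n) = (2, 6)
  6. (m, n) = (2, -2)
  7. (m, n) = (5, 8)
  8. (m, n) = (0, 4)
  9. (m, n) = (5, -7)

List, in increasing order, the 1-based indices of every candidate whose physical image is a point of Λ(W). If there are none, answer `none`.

Compute λ' = (4−√20)/2 = -0.23607, so π⊥(m,n) = m -0.23607·n.
[1] lift (-1,0): star map gives -1.00000; window check -0.3 ≤ -1.00000 < 0.5 is false → out
[2] lift (-2,-3): star map gives -1.29180; window check -0.3 ≤ -1.29180 < 0.5 is false → out
[3] lift (0,-1): star map gives 0.23607; window check -0.3 ≤ 0.23607 < 0.5 is true → IN Λ
[4] lift (6,-7): star map gives 7.65248; window check -0.3 ≤ 7.65248 < 0.5 is false → out
[5] lift (2,6): star map gives 0.58359; window check -0.3 ≤ 0.58359 < 0.5 is false → out
[6] lift (2,-2): star map gives 2.47214; window check -0.3 ≤ 2.47214 < 0.5 is false → out
[7] lift (5,8): star map gives 3.11146; window check -0.3 ≤ 3.11146 < 0.5 is false → out
[8] lift (0,4): star map gives -0.94427; window check -0.3 ≤ -0.94427 < 0.5 is false → out
[9] lift (5,-7): star map gives 6.65248; window check -0.3 ≤ 6.65248 < 0.5 is false → out

3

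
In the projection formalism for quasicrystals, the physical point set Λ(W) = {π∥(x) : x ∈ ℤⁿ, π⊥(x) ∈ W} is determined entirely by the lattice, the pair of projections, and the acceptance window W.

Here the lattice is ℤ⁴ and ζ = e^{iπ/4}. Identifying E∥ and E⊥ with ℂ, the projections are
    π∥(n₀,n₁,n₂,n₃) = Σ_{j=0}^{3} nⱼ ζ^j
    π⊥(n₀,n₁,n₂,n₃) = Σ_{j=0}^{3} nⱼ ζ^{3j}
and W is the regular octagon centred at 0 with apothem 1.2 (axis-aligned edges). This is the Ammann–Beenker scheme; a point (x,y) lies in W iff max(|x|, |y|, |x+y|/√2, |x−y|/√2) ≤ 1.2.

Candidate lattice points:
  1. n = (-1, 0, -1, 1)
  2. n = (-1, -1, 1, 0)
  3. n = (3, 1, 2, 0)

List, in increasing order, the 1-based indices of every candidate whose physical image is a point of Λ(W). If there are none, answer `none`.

none

π⊥(n) = n₀ + n₁ζ³ + n₂ζ⁶ + n₃ζ⁹ where ζ = e^{iπ/4}.
#1 (-1, 0, -1, 1): internal (-0.2929, 1.7071); octagon support 1.7071 vs apothem 1.2 → ∉ W
#2 (-1, -1, 1, 0): internal (-0.2929, -1.7071); octagon support 1.7071 vs apothem 1.2 → ∉ W
#3 (3, 1, 2, 0): internal (2.2929, -1.2929); octagon support 2.5355 vs apothem 1.2 → ∉ W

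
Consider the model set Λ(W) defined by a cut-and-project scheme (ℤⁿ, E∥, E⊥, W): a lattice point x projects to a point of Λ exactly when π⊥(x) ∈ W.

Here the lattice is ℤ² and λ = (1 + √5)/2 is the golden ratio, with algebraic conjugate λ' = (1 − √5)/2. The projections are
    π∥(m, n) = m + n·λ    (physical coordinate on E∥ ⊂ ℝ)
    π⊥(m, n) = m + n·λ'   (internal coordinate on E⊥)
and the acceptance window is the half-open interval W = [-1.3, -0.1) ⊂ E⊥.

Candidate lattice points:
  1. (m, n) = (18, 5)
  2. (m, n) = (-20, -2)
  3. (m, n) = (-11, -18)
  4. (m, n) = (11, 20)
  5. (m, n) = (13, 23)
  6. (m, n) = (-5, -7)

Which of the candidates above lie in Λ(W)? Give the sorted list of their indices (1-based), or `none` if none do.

Numerically λ ≈ 1.6180 and λ' = −1/λ ≈ -0.6180.
#1 (18,5): internal coord 18 + (5)·λ' = +14.9098; +14.9098 ∉ [-1.3, -0.1) → out
#2 (-20,-2): internal coord -20 + (-2)·λ' = -18.7639; -18.7639 ∉ [-1.3, -0.1) → out
#3 (-11,-18): internal coord -11 + (-18)·λ' = +0.1246; +0.1246 ∉ [-1.3, -0.1) → out
#4 (11,20): internal coord 11 + (20)·λ' = -1.3607; -1.3607 ∉ [-1.3, -0.1) → out
#5 (13,23): internal coord 13 + (23)·λ' = -1.2148; -1.2148 ∈ [-1.3, -0.1) → IN Λ
#6 (-5,-7): internal coord -5 + (-7)·λ' = -0.6738; -0.6738 ∈ [-1.3, -0.1) → IN Λ

5, 6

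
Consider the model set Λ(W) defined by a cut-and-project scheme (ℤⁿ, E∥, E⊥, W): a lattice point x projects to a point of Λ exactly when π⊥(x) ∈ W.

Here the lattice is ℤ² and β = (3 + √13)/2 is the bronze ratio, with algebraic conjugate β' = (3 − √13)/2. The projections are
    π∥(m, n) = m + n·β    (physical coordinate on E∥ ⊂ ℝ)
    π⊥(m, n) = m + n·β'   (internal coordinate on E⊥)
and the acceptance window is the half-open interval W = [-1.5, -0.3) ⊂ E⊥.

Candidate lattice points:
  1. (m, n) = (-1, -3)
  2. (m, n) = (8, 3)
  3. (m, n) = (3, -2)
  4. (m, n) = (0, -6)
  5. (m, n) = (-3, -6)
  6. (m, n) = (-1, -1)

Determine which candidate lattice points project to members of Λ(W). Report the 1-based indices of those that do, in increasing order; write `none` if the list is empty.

5, 6

Numerically β ≈ 3.30278 and β' = −1/β ≈ -0.30278.
[1] lift (-1,-3): star map gives -0.09167; window check -1.5 ≤ -0.09167 < -0.3 is false → out
[2] lift (8,3): star map gives 7.09167; window check -1.5 ≤ 7.09167 < -0.3 is false → out
[3] lift (3,-2): star map gives 3.60555; window check -1.5 ≤ 3.60555 < -0.3 is false → out
[4] lift (0,-6): star map gives 1.81665; window check -1.5 ≤ 1.81665 < -0.3 is false → out
[5] lift (-3,-6): star map gives -1.18335; window check -1.5 ≤ -1.18335 < -0.3 is true → IN Λ
[6] lift (-1,-1): star map gives -0.69722; window check -1.5 ≤ -0.69722 < -0.3 is true → IN Λ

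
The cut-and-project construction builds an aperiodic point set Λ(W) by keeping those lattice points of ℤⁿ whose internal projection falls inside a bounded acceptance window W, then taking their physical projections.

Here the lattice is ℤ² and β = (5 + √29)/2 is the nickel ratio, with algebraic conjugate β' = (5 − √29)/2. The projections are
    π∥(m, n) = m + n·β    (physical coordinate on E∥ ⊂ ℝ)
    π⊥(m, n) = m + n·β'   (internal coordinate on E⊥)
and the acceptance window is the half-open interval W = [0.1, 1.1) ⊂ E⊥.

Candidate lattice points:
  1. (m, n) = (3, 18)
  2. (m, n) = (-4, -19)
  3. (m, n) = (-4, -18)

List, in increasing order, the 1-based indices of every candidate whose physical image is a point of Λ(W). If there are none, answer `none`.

none

β' = (5−√29)/2 ≈ -0.1926.
[1] lift (3,18): star map gives -0.4665; window check 0.1 ≤ -0.4665 < 1.1 is false → out
[2] lift (-4,-19): star map gives -0.3409; window check 0.1 ≤ -0.3409 < 1.1 is false → out
[3] lift (-4,-18): star map gives -0.5335; window check 0.1 ≤ -0.5335 < 1.1 is false → out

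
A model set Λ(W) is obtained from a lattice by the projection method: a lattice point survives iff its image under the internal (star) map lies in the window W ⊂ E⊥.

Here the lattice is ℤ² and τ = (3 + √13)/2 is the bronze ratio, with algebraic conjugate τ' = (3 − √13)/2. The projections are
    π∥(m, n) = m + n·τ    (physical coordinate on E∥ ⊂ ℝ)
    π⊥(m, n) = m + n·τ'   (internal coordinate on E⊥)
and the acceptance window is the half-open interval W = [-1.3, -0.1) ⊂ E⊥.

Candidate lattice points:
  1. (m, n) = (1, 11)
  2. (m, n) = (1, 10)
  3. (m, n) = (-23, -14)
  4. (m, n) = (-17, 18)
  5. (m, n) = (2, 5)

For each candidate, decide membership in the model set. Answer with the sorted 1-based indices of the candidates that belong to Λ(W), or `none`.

none

τ' = (3−√13)/2 ≈ -0.302776.
#1 (1,11): internal coord 1 + (11)·τ' = -2.330532; -2.330532 ∉ [-1.3, -0.1) → out
#2 (1,10): internal coord 1 + (10)·τ' = -2.027756; -2.027756 ∉ [-1.3, -0.1) → out
#3 (-23,-14): internal coord -23 + (-14)·τ' = -18.761141; -18.761141 ∉ [-1.3, -0.1) → out
#4 (-17,18): internal coord -17 + (18)·τ' = -22.449961; -22.449961 ∉ [-1.3, -0.1) → out
#5 (2,5): internal coord 2 + (5)·τ' = +0.486122; +0.486122 ∉ [-1.3, -0.1) → out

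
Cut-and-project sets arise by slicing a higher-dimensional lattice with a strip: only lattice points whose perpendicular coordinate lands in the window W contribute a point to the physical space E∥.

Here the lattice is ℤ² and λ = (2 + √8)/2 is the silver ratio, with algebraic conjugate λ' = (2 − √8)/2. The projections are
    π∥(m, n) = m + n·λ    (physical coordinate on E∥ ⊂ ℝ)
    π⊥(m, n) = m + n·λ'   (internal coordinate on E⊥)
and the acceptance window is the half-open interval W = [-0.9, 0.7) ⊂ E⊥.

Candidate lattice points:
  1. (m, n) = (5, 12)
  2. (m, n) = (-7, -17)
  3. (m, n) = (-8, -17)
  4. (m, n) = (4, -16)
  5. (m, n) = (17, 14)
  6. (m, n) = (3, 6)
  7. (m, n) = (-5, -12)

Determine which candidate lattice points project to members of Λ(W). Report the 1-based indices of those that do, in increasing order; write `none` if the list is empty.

1, 2, 6, 7

Compute λ' = (2−√8)/2 = -0.414214, so π⊥(m,n) = m -0.414214·n.
[1] lift (5,12): star map gives 0.029437; window check -0.9 ≤ 0.029437 < 0.7 is true → IN Λ
[2] lift (-7,-17): star map gives 0.041631; window check -0.9 ≤ 0.041631 < 0.7 is true → IN Λ
[3] lift (-8,-17): star map gives -0.958369; window check -0.9 ≤ -0.958369 < 0.7 is false → out
[4] lift (4,-16): star map gives 10.627417; window check -0.9 ≤ 10.627417 < 0.7 is false → out
[5] lift (17,14): star map gives 11.201010; window check -0.9 ≤ 11.201010 < 0.7 is false → out
[6] lift (3,6): star map gives 0.514719; window check -0.9 ≤ 0.514719 < 0.7 is true → IN Λ
[7] lift (-5,-12): star map gives -0.029437; window check -0.9 ≤ -0.029437 < 0.7 is true → IN Λ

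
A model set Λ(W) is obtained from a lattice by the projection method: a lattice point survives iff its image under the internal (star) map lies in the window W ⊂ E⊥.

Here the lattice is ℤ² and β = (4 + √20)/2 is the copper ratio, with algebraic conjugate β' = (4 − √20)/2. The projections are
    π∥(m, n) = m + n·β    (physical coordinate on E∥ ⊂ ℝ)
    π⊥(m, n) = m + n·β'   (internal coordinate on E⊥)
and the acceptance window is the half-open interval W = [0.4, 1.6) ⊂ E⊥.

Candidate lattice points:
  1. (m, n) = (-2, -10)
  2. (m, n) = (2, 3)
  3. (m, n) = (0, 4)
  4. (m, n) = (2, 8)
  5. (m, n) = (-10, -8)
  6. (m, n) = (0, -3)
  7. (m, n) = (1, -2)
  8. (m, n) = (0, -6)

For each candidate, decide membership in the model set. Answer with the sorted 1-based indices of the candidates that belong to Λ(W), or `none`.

2, 6, 7, 8

β' = (4−√20)/2 ≈ -0.2361.
#1 (-2,-10): internal coord -2 + (-10)·β' = +0.3607; +0.3607 ∉ [0.4, 1.6) → out
#2 (2,3): internal coord 2 + (3)·β' = +1.2918; +1.2918 ∈ [0.4, 1.6) → IN Λ
#3 (0,4): internal coord 0 + (4)·β' = -0.9443; -0.9443 ∉ [0.4, 1.6) → out
#4 (2,8): internal coord 2 + (8)·β' = +0.1115; +0.1115 ∉ [0.4, 1.6) → out
#5 (-10,-8): internal coord -10 + (-8)·β' = -8.1115; -8.1115 ∉ [0.4, 1.6) → out
#6 (0,-3): internal coord 0 + (-3)·β' = +0.7082; +0.7082 ∈ [0.4, 1.6) → IN Λ
#7 (1,-2): internal coord 1 + (-2)·β' = +1.4721; +1.4721 ∈ [0.4, 1.6) → IN Λ
#8 (0,-6): internal coord 0 + (-6)·β' = +1.4164; +1.4164 ∈ [0.4, 1.6) → IN Λ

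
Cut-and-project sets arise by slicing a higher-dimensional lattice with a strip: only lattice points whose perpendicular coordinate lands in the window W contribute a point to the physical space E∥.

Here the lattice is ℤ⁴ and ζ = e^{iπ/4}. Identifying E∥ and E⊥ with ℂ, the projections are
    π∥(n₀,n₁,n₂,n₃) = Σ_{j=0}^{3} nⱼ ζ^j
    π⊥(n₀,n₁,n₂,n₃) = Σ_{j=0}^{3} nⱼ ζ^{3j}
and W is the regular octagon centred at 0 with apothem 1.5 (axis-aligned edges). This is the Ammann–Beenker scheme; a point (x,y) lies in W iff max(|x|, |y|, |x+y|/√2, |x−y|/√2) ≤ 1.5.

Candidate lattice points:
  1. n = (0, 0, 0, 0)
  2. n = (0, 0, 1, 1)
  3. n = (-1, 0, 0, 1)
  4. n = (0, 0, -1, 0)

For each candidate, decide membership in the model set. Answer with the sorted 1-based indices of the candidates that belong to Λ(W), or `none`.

With ζ = e^{iπ/4} the internal vectors are ζ^0,ζ^3,ζ^6,ζ^9.
candidate 1: n = (0, 0, 0, 0) → π⊥ ≈ (+0.00000, +0.00000); max(|x|,|y|,|x±y|/√2) = 0.00000 ≤ 1.5 ⇒ ∈ W
candidate 2: n = (0, 0, 1, 1) → π⊥ ≈ (+0.70711, -0.29289); max(|x|,|y|,|x±y|/√2) = 0.70711 ≤ 1.5 ⇒ ∈ W
candidate 3: n = (-1, 0, 0, 1) → π⊥ ≈ (-0.29289, +0.70711); max(|x|,|y|,|x±y|/√2) = 0.70711 ≤ 1.5 ⇒ ∈ W
candidate 4: n = (0, 0, -1, 0) → π⊥ ≈ (+0.00000, +1.00000); max(|x|,|y|,|x±y|/√2) = 1.00000 ≤ 1.5 ⇒ ∈ W

1, 2, 3, 4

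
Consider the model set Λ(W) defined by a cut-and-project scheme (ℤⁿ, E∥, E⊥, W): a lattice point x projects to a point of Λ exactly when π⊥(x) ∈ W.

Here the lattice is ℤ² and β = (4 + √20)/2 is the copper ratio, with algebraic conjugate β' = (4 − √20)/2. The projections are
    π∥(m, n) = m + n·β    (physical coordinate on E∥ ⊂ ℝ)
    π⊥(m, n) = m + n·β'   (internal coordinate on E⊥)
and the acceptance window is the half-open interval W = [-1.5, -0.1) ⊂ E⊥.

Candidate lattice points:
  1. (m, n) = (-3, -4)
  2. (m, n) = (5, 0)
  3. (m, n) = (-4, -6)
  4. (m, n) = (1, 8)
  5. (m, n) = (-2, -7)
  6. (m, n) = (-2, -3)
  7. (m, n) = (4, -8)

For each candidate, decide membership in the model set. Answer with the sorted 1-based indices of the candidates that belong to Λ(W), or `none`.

4, 5, 6

β' = (4−√20)/2 ≈ -0.2361.
#1 (-3,-4): internal coord -3 + (-4)·β' = -2.0557; -2.0557 ∉ [-1.5, -0.1) → out
#2 (5,0): internal coord 5 + (0)·β' = +5.0000; +5.0000 ∉ [-1.5, -0.1) → out
#3 (-4,-6): internal coord -4 + (-6)·β' = -2.5836; -2.5836 ∉ [-1.5, -0.1) → out
#4 (1,8): internal coord 1 + (8)·β' = -0.8885; -0.8885 ∈ [-1.5, -0.1) → IN Λ
#5 (-2,-7): internal coord -2 + (-7)·β' = -0.3475; -0.3475 ∈ [-1.5, -0.1) → IN Λ
#6 (-2,-3): internal coord -2 + (-3)·β' = -1.2918; -1.2918 ∈ [-1.5, -0.1) → IN Λ
#7 (4,-8): internal coord 4 + (-8)·β' = +5.8885; +5.8885 ∉ [-1.5, -0.1) → out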